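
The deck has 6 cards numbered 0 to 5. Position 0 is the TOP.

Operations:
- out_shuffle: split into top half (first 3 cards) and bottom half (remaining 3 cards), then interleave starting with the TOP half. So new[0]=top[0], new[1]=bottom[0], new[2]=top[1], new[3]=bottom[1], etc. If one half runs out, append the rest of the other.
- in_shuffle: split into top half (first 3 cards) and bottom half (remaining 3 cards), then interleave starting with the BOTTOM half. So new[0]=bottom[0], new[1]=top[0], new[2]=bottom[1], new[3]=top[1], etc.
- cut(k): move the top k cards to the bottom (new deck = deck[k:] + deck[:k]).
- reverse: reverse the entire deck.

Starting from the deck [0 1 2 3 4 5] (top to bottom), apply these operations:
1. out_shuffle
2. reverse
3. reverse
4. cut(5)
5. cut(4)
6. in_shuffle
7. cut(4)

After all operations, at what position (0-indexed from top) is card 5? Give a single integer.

Answer: 1

Derivation:
After op 1 (out_shuffle): [0 3 1 4 2 5]
After op 2 (reverse): [5 2 4 1 3 0]
After op 3 (reverse): [0 3 1 4 2 5]
After op 4 (cut(5)): [5 0 3 1 4 2]
After op 5 (cut(4)): [4 2 5 0 3 1]
After op 6 (in_shuffle): [0 4 3 2 1 5]
After op 7 (cut(4)): [1 5 0 4 3 2]
Card 5 is at position 1.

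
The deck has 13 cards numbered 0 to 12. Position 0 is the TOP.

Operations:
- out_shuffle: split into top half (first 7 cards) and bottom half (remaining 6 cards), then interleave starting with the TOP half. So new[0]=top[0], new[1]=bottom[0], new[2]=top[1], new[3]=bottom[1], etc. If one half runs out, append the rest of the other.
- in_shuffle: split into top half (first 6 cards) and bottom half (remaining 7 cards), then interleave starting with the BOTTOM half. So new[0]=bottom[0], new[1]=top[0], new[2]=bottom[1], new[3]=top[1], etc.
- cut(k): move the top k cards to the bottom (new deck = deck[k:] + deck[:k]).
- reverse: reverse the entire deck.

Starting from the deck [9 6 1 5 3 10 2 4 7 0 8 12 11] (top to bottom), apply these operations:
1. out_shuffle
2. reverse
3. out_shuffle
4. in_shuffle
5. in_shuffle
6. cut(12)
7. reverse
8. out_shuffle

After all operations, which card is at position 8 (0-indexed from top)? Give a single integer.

Answer: 0

Derivation:
After op 1 (out_shuffle): [9 4 6 7 1 0 5 8 3 12 10 11 2]
After op 2 (reverse): [2 11 10 12 3 8 5 0 1 7 6 4 9]
After op 3 (out_shuffle): [2 0 11 1 10 7 12 6 3 4 8 9 5]
After op 4 (in_shuffle): [12 2 6 0 3 11 4 1 8 10 9 7 5]
After op 5 (in_shuffle): [4 12 1 2 8 6 10 0 9 3 7 11 5]
After op 6 (cut(12)): [5 4 12 1 2 8 6 10 0 9 3 7 11]
After op 7 (reverse): [11 7 3 9 0 10 6 8 2 1 12 4 5]
After op 8 (out_shuffle): [11 8 7 2 3 1 9 12 0 4 10 5 6]
Position 8: card 0.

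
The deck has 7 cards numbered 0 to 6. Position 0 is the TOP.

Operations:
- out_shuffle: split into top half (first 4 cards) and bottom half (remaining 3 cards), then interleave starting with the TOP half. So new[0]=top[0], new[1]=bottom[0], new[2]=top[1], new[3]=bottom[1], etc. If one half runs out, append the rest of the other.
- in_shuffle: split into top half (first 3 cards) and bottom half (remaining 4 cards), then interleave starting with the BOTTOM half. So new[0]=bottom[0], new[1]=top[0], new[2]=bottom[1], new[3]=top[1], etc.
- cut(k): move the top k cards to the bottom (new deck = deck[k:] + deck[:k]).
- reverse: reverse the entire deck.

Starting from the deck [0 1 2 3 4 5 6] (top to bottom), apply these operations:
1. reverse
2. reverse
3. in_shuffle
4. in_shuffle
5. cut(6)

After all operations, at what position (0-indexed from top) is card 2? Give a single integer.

Answer: 5

Derivation:
After op 1 (reverse): [6 5 4 3 2 1 0]
After op 2 (reverse): [0 1 2 3 4 5 6]
After op 3 (in_shuffle): [3 0 4 1 5 2 6]
After op 4 (in_shuffle): [1 3 5 0 2 4 6]
After op 5 (cut(6)): [6 1 3 5 0 2 4]
Card 2 is at position 5.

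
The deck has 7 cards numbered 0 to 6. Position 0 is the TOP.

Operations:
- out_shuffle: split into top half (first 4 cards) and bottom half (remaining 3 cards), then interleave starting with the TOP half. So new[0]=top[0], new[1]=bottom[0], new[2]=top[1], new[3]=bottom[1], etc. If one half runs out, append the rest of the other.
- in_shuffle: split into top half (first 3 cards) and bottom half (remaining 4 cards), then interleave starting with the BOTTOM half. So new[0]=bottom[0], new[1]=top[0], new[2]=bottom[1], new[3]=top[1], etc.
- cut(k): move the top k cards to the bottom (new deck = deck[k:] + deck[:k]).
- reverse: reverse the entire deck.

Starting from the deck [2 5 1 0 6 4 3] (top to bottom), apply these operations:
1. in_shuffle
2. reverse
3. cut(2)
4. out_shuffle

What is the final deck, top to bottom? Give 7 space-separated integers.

After op 1 (in_shuffle): [0 2 6 5 4 1 3]
After op 2 (reverse): [3 1 4 5 6 2 0]
After op 3 (cut(2)): [4 5 6 2 0 3 1]
After op 4 (out_shuffle): [4 0 5 3 6 1 2]

Answer: 4 0 5 3 6 1 2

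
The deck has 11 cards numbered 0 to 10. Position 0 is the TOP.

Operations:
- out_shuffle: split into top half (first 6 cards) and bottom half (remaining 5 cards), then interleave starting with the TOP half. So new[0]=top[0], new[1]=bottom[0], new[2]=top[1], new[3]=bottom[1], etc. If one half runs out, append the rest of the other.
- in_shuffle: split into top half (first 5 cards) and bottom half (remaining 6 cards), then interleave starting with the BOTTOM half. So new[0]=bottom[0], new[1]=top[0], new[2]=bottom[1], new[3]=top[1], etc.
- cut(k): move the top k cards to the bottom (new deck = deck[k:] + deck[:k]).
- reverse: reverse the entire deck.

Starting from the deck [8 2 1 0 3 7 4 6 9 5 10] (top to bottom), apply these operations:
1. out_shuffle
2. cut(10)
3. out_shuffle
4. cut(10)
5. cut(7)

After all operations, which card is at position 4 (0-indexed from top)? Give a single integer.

After op 1 (out_shuffle): [8 4 2 6 1 9 0 5 3 10 7]
After op 2 (cut(10)): [7 8 4 2 6 1 9 0 5 3 10]
After op 3 (out_shuffle): [7 9 8 0 4 5 2 3 6 10 1]
After op 4 (cut(10)): [1 7 9 8 0 4 5 2 3 6 10]
After op 5 (cut(7)): [2 3 6 10 1 7 9 8 0 4 5]
Position 4: card 1.

Answer: 1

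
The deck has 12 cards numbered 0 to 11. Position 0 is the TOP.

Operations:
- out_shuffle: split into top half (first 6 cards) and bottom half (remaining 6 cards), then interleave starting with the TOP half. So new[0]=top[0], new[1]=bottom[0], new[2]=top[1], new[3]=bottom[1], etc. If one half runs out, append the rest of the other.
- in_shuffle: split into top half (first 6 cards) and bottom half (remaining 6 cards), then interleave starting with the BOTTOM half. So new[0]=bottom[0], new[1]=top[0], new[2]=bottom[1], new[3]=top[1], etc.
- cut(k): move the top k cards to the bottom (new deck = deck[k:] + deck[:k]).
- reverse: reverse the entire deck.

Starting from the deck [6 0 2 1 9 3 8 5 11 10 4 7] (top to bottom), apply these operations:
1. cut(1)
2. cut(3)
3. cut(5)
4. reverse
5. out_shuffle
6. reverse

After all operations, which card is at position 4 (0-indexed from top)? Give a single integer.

Answer: 7

Derivation:
After op 1 (cut(1)): [0 2 1 9 3 8 5 11 10 4 7 6]
After op 2 (cut(3)): [9 3 8 5 11 10 4 7 6 0 2 1]
After op 3 (cut(5)): [10 4 7 6 0 2 1 9 3 8 5 11]
After op 4 (reverse): [11 5 8 3 9 1 2 0 6 7 4 10]
After op 5 (out_shuffle): [11 2 5 0 8 6 3 7 9 4 1 10]
After op 6 (reverse): [10 1 4 9 7 3 6 8 0 5 2 11]
Position 4: card 7.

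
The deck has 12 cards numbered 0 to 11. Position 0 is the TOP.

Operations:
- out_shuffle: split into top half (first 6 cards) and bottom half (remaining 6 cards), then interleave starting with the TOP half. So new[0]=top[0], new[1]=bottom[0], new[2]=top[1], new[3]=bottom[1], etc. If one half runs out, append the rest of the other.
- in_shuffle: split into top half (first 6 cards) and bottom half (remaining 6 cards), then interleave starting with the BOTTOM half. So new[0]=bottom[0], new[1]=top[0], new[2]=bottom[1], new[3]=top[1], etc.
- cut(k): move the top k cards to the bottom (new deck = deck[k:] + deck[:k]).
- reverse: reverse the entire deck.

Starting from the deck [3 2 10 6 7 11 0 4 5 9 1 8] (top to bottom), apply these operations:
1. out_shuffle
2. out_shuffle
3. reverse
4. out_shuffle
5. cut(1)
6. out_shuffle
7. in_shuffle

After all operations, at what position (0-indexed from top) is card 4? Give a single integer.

Answer: 2

Derivation:
After op 1 (out_shuffle): [3 0 2 4 10 5 6 9 7 1 11 8]
After op 2 (out_shuffle): [3 6 0 9 2 7 4 1 10 11 5 8]
After op 3 (reverse): [8 5 11 10 1 4 7 2 9 0 6 3]
After op 4 (out_shuffle): [8 7 5 2 11 9 10 0 1 6 4 3]
After op 5 (cut(1)): [7 5 2 11 9 10 0 1 6 4 3 8]
After op 6 (out_shuffle): [7 0 5 1 2 6 11 4 9 3 10 8]
After op 7 (in_shuffle): [11 7 4 0 9 5 3 1 10 2 8 6]
Card 4 is at position 2.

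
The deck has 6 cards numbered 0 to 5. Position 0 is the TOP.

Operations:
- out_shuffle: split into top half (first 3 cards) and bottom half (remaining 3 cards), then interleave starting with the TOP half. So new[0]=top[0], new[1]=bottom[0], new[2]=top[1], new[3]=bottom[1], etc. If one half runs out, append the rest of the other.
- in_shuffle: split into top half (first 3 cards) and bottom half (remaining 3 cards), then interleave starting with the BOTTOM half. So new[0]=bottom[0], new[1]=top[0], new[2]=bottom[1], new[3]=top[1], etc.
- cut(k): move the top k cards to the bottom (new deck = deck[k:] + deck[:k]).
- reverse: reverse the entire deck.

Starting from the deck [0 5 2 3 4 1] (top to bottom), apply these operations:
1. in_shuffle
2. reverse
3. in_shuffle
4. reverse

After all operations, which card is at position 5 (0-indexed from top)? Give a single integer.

After op 1 (in_shuffle): [3 0 4 5 1 2]
After op 2 (reverse): [2 1 5 4 0 3]
After op 3 (in_shuffle): [4 2 0 1 3 5]
After op 4 (reverse): [5 3 1 0 2 4]
Position 5: card 4.

Answer: 4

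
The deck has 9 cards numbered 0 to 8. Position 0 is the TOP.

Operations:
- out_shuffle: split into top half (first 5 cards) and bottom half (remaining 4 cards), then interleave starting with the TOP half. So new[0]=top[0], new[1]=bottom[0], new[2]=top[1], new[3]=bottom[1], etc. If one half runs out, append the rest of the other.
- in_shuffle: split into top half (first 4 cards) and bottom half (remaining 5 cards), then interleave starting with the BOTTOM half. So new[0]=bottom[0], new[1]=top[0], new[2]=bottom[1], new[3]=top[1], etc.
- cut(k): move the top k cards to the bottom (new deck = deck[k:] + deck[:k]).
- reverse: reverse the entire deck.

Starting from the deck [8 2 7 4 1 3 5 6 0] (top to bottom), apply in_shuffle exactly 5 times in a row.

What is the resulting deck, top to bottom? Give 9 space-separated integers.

After op 1 (in_shuffle): [1 8 3 2 5 7 6 4 0]
After op 2 (in_shuffle): [5 1 7 8 6 3 4 2 0]
After op 3 (in_shuffle): [6 5 3 1 4 7 2 8 0]
After op 4 (in_shuffle): [4 6 7 5 2 3 8 1 0]
After op 5 (in_shuffle): [2 4 3 6 8 7 1 5 0]

Answer: 2 4 3 6 8 7 1 5 0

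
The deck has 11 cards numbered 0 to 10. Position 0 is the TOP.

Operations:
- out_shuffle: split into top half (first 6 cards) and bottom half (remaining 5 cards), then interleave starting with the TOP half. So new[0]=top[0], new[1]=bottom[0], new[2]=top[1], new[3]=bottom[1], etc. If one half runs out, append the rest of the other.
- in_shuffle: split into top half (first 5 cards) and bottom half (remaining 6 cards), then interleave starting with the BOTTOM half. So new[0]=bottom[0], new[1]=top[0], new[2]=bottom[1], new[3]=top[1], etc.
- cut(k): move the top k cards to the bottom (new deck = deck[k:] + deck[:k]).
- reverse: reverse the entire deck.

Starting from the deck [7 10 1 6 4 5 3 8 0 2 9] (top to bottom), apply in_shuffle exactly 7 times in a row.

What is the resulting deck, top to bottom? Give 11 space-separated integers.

Answer: 8 4 10 2 3 6 7 0 5 1 9

Derivation:
After op 1 (in_shuffle): [5 7 3 10 8 1 0 6 2 4 9]
After op 2 (in_shuffle): [1 5 0 7 6 3 2 10 4 8 9]
After op 3 (in_shuffle): [3 1 2 5 10 0 4 7 8 6 9]
After op 4 (in_shuffle): [0 3 4 1 7 2 8 5 6 10 9]
After op 5 (in_shuffle): [2 0 8 3 5 4 6 1 10 7 9]
After op 6 (in_shuffle): [4 2 6 0 1 8 10 3 7 5 9]
After op 7 (in_shuffle): [8 4 10 2 3 6 7 0 5 1 9]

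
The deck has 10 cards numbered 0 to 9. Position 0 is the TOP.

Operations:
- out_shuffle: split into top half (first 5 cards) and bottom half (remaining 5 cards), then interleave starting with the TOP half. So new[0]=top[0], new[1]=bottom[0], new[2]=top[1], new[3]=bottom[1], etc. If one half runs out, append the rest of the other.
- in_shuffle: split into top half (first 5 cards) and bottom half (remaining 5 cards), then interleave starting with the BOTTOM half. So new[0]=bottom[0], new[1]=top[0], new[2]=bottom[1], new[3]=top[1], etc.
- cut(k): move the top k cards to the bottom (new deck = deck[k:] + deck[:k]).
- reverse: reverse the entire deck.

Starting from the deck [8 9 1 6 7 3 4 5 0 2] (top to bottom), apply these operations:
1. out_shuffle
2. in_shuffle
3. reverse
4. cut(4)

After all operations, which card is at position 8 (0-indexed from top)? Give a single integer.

Answer: 4

Derivation:
After op 1 (out_shuffle): [8 3 9 4 1 5 6 0 7 2]
After op 2 (in_shuffle): [5 8 6 3 0 9 7 4 2 1]
After op 3 (reverse): [1 2 4 7 9 0 3 6 8 5]
After op 4 (cut(4)): [9 0 3 6 8 5 1 2 4 7]
Position 8: card 4.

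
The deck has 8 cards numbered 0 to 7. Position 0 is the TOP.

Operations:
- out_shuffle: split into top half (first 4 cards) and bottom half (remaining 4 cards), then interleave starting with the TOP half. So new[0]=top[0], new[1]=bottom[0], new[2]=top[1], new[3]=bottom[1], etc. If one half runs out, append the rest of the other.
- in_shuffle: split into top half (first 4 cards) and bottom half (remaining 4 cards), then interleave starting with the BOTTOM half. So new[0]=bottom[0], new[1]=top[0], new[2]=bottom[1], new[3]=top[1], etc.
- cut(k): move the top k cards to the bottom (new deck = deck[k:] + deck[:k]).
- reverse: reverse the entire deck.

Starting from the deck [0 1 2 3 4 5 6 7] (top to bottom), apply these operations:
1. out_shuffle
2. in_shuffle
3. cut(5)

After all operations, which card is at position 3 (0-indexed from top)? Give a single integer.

After op 1 (out_shuffle): [0 4 1 5 2 6 3 7]
After op 2 (in_shuffle): [2 0 6 4 3 1 7 5]
After op 3 (cut(5)): [1 7 5 2 0 6 4 3]
Position 3: card 2.

Answer: 2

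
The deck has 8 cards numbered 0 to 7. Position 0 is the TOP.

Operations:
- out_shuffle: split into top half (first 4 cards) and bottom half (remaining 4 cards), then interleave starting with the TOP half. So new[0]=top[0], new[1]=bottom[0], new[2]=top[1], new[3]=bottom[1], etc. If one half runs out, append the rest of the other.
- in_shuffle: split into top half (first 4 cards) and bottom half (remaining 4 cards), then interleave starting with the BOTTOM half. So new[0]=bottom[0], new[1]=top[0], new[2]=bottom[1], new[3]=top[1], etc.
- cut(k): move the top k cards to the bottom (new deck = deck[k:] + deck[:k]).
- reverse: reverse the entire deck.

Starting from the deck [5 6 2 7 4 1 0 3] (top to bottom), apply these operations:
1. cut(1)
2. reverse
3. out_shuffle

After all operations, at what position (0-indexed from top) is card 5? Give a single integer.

After op 1 (cut(1)): [6 2 7 4 1 0 3 5]
After op 2 (reverse): [5 3 0 1 4 7 2 6]
After op 3 (out_shuffle): [5 4 3 7 0 2 1 6]
Card 5 is at position 0.

Answer: 0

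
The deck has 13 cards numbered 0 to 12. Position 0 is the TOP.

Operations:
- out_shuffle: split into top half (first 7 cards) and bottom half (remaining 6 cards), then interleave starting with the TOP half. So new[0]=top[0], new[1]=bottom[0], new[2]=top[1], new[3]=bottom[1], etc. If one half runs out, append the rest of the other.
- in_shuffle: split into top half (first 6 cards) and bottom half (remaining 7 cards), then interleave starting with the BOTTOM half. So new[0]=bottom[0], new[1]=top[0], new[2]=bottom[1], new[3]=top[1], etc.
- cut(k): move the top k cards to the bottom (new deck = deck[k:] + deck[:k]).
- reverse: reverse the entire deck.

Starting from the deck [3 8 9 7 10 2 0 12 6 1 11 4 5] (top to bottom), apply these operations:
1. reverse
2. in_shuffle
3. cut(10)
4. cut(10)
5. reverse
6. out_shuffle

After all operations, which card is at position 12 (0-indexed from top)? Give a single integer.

After op 1 (reverse): [5 4 11 1 6 12 0 2 10 7 9 8 3]
After op 2 (in_shuffle): [0 5 2 4 10 11 7 1 9 6 8 12 3]
After op 3 (cut(10)): [8 12 3 0 5 2 4 10 11 7 1 9 6]
After op 4 (cut(10)): [1 9 6 8 12 3 0 5 2 4 10 11 7]
After op 5 (reverse): [7 11 10 4 2 5 0 3 12 8 6 9 1]
After op 6 (out_shuffle): [7 3 11 12 10 8 4 6 2 9 5 1 0]
Position 12: card 0.

Answer: 0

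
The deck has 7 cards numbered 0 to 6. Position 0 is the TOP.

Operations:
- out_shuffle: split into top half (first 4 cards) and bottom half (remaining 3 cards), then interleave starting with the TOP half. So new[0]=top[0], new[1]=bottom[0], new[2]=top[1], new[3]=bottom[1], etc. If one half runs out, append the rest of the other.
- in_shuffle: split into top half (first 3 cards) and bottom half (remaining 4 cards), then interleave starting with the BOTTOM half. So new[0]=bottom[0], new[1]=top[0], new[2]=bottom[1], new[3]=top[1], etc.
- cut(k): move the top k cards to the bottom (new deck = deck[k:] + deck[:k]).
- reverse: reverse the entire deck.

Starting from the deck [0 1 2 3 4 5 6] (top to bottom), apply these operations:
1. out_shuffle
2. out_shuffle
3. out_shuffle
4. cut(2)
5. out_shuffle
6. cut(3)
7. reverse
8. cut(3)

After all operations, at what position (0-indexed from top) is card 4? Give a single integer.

Answer: 2

Derivation:
After op 1 (out_shuffle): [0 4 1 5 2 6 3]
After op 2 (out_shuffle): [0 2 4 6 1 3 5]
After op 3 (out_shuffle): [0 1 2 3 4 5 6]
After op 4 (cut(2)): [2 3 4 5 6 0 1]
After op 5 (out_shuffle): [2 6 3 0 4 1 5]
After op 6 (cut(3)): [0 4 1 5 2 6 3]
After op 7 (reverse): [3 6 2 5 1 4 0]
After op 8 (cut(3)): [5 1 4 0 3 6 2]
Card 4 is at position 2.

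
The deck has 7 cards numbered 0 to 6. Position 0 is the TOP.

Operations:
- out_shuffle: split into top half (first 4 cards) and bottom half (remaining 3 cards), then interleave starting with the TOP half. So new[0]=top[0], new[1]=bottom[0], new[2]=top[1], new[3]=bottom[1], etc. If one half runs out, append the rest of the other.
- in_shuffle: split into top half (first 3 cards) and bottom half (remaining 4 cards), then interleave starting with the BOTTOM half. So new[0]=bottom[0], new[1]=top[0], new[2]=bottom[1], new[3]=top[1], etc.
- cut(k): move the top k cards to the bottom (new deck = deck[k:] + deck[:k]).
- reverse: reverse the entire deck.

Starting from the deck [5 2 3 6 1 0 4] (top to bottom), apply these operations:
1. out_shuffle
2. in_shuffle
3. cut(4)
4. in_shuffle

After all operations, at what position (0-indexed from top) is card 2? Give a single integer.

After op 1 (out_shuffle): [5 1 2 0 3 4 6]
After op 2 (in_shuffle): [0 5 3 1 4 2 6]
After op 3 (cut(4)): [4 2 6 0 5 3 1]
After op 4 (in_shuffle): [0 4 5 2 3 6 1]
Card 2 is at position 3.

Answer: 3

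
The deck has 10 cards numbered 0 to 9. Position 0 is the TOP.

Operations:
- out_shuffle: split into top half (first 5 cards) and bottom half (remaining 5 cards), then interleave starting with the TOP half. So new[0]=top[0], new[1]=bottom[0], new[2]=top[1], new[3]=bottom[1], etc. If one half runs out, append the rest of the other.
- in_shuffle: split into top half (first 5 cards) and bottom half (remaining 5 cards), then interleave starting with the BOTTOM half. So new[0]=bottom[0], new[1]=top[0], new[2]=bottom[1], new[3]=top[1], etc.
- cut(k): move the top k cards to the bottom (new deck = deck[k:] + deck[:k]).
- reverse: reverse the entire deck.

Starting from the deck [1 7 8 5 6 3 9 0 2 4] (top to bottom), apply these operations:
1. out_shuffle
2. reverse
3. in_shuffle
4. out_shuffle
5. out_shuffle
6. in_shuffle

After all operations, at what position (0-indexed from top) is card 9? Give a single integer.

After op 1 (out_shuffle): [1 3 7 9 8 0 5 2 6 4]
After op 2 (reverse): [4 6 2 5 0 8 9 7 3 1]
After op 3 (in_shuffle): [8 4 9 6 7 2 3 5 1 0]
After op 4 (out_shuffle): [8 2 4 3 9 5 6 1 7 0]
After op 5 (out_shuffle): [8 5 2 6 4 1 3 7 9 0]
After op 6 (in_shuffle): [1 8 3 5 7 2 9 6 0 4]
Card 9 is at position 6.

Answer: 6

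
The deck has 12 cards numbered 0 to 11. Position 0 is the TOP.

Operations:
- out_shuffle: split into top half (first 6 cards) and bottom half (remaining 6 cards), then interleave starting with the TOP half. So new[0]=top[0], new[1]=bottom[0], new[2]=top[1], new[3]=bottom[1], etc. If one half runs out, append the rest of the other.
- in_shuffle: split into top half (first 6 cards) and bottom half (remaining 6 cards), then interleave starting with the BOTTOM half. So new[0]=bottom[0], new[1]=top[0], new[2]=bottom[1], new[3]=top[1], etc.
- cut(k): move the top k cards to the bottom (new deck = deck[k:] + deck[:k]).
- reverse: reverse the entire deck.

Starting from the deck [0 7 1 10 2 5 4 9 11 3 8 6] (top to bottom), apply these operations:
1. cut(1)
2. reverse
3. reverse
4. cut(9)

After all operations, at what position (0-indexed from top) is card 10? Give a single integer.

Answer: 5

Derivation:
After op 1 (cut(1)): [7 1 10 2 5 4 9 11 3 8 6 0]
After op 2 (reverse): [0 6 8 3 11 9 4 5 2 10 1 7]
After op 3 (reverse): [7 1 10 2 5 4 9 11 3 8 6 0]
After op 4 (cut(9)): [8 6 0 7 1 10 2 5 4 9 11 3]
Card 10 is at position 5.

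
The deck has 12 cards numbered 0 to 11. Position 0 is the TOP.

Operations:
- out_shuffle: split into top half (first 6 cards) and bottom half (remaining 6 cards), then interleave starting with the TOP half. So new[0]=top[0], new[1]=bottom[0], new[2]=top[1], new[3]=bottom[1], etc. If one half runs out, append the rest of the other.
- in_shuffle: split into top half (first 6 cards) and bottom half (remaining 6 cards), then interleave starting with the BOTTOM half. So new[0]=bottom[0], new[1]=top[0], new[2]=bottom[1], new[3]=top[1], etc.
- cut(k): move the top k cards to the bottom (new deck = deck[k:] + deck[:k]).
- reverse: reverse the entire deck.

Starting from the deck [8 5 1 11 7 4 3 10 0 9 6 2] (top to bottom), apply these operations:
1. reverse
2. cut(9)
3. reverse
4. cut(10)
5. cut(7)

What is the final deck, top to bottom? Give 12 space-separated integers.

After op 1 (reverse): [2 6 9 0 10 3 4 7 11 1 5 8]
After op 2 (cut(9)): [1 5 8 2 6 9 0 10 3 4 7 11]
After op 3 (reverse): [11 7 4 3 10 0 9 6 2 8 5 1]
After op 4 (cut(10)): [5 1 11 7 4 3 10 0 9 6 2 8]
After op 5 (cut(7)): [0 9 6 2 8 5 1 11 7 4 3 10]

Answer: 0 9 6 2 8 5 1 11 7 4 3 10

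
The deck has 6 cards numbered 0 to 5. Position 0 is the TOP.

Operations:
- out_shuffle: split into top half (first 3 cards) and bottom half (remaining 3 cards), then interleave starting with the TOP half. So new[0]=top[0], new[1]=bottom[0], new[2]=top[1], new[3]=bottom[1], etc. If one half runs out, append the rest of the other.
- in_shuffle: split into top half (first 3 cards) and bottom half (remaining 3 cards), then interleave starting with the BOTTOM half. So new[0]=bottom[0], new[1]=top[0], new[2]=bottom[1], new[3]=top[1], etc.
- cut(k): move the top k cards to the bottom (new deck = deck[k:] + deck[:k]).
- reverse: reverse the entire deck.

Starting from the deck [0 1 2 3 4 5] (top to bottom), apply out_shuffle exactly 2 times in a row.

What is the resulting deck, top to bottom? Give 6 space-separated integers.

Answer: 0 4 3 2 1 5

Derivation:
After op 1 (out_shuffle): [0 3 1 4 2 5]
After op 2 (out_shuffle): [0 4 3 2 1 5]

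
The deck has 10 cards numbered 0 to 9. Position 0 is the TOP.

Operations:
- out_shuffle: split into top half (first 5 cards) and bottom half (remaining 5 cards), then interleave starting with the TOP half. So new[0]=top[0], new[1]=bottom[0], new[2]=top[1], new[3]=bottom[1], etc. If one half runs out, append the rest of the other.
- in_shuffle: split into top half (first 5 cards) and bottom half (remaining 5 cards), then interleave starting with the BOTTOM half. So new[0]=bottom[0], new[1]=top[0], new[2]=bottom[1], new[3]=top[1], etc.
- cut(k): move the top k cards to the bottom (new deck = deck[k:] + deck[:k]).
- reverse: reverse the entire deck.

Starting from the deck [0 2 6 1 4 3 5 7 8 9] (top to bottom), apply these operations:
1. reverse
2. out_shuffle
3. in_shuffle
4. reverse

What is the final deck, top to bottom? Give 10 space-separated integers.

Answer: 7 0 1 3 8 2 4 5 9 6

Derivation:
After op 1 (reverse): [9 8 7 5 3 4 1 6 2 0]
After op 2 (out_shuffle): [9 4 8 1 7 6 5 2 3 0]
After op 3 (in_shuffle): [6 9 5 4 2 8 3 1 0 7]
After op 4 (reverse): [7 0 1 3 8 2 4 5 9 6]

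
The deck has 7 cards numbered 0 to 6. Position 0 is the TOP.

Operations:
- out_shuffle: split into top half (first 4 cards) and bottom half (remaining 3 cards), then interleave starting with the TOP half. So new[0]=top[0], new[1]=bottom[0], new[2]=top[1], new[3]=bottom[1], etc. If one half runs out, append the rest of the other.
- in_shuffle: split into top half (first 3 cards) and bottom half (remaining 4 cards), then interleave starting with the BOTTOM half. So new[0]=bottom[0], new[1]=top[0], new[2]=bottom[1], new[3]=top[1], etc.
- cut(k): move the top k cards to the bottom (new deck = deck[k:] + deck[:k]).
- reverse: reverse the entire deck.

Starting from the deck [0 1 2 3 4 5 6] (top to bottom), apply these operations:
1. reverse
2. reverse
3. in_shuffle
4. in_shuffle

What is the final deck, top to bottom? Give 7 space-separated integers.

After op 1 (reverse): [6 5 4 3 2 1 0]
After op 2 (reverse): [0 1 2 3 4 5 6]
After op 3 (in_shuffle): [3 0 4 1 5 2 6]
After op 4 (in_shuffle): [1 3 5 0 2 4 6]

Answer: 1 3 5 0 2 4 6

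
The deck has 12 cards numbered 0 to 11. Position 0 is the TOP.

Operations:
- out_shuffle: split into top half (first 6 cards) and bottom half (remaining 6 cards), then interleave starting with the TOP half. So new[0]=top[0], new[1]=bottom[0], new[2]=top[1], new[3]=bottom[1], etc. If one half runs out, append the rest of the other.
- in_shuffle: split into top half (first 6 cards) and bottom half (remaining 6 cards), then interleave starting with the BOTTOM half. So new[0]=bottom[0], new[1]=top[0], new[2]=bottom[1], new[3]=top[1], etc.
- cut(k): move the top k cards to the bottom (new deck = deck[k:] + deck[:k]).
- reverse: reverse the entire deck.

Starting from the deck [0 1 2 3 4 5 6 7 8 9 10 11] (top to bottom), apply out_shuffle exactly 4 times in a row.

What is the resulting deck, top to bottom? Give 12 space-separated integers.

After op 1 (out_shuffle): [0 6 1 7 2 8 3 9 4 10 5 11]
After op 2 (out_shuffle): [0 3 6 9 1 4 7 10 2 5 8 11]
After op 3 (out_shuffle): [0 7 3 10 6 2 9 5 1 8 4 11]
After op 4 (out_shuffle): [0 9 7 5 3 1 10 8 6 4 2 11]

Answer: 0 9 7 5 3 1 10 8 6 4 2 11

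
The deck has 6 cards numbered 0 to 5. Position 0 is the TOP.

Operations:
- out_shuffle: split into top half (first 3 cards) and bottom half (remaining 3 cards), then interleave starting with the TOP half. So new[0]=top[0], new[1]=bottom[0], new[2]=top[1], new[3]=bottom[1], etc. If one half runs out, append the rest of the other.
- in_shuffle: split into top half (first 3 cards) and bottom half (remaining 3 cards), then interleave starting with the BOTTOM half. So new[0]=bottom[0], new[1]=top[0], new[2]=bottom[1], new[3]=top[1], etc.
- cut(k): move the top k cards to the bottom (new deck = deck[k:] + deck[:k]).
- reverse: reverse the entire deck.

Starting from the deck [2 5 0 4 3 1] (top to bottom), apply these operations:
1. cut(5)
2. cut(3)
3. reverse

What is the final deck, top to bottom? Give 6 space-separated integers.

Answer: 5 2 1 3 4 0

Derivation:
After op 1 (cut(5)): [1 2 5 0 4 3]
After op 2 (cut(3)): [0 4 3 1 2 5]
After op 3 (reverse): [5 2 1 3 4 0]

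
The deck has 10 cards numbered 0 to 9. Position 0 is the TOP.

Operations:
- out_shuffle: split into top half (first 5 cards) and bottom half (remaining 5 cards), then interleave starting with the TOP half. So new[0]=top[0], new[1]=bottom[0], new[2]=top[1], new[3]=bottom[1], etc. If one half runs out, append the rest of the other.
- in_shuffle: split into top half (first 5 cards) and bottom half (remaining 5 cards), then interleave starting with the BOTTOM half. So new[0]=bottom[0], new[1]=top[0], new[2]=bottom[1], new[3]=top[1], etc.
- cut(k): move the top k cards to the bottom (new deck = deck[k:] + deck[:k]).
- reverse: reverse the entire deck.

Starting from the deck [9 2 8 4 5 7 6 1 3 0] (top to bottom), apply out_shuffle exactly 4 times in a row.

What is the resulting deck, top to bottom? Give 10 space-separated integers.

Answer: 9 5 3 4 1 8 6 2 7 0

Derivation:
After op 1 (out_shuffle): [9 7 2 6 8 1 4 3 5 0]
After op 2 (out_shuffle): [9 1 7 4 2 3 6 5 8 0]
After op 3 (out_shuffle): [9 3 1 6 7 5 4 8 2 0]
After op 4 (out_shuffle): [9 5 3 4 1 8 6 2 7 0]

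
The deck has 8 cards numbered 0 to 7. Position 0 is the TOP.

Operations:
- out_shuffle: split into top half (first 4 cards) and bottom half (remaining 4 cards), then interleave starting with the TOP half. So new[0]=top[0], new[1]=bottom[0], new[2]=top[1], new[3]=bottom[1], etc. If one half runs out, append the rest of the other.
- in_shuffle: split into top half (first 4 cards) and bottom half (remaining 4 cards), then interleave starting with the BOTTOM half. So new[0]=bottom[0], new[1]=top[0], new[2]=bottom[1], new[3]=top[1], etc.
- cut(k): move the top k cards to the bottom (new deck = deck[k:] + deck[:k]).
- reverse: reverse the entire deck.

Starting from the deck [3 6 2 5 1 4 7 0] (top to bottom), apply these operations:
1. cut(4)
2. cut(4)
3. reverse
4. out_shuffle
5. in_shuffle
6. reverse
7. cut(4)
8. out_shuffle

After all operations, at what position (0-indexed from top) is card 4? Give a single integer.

Answer: 6

Derivation:
After op 1 (cut(4)): [1 4 7 0 3 6 2 5]
After op 2 (cut(4)): [3 6 2 5 1 4 7 0]
After op 3 (reverse): [0 7 4 1 5 2 6 3]
After op 4 (out_shuffle): [0 5 7 2 4 6 1 3]
After op 5 (in_shuffle): [4 0 6 5 1 7 3 2]
After op 6 (reverse): [2 3 7 1 5 6 0 4]
After op 7 (cut(4)): [5 6 0 4 2 3 7 1]
After op 8 (out_shuffle): [5 2 6 3 0 7 4 1]
Card 4 is at position 6.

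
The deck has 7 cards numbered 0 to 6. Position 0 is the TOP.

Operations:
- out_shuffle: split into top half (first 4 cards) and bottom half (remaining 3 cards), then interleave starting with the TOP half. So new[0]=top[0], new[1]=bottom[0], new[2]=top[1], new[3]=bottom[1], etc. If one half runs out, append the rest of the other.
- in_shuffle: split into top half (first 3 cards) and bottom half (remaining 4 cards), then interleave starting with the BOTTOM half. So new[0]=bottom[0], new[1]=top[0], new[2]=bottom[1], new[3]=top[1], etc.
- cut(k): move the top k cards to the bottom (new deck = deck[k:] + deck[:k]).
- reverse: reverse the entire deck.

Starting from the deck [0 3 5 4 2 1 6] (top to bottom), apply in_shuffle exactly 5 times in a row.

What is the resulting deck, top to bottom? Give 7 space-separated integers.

After op 1 (in_shuffle): [4 0 2 3 1 5 6]
After op 2 (in_shuffle): [3 4 1 0 5 2 6]
After op 3 (in_shuffle): [0 3 5 4 2 1 6]
After op 4 (in_shuffle): [4 0 2 3 1 5 6]
After op 5 (in_shuffle): [3 4 1 0 5 2 6]

Answer: 3 4 1 0 5 2 6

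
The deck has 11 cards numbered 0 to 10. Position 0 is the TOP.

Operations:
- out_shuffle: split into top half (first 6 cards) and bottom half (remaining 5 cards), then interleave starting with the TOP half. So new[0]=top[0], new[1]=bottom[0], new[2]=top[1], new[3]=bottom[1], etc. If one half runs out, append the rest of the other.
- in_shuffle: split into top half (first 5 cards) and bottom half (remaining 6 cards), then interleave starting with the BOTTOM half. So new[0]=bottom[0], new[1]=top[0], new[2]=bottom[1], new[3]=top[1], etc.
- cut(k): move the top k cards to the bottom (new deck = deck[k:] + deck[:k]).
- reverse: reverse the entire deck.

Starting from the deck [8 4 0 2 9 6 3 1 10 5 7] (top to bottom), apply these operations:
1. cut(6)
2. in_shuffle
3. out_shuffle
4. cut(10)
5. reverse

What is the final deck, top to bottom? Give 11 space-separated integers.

After op 1 (cut(6)): [3 1 10 5 7 8 4 0 2 9 6]
After op 2 (in_shuffle): [8 3 4 1 0 10 2 5 9 7 6]
After op 3 (out_shuffle): [8 2 3 5 4 9 1 7 0 6 10]
After op 4 (cut(10)): [10 8 2 3 5 4 9 1 7 0 6]
After op 5 (reverse): [6 0 7 1 9 4 5 3 2 8 10]

Answer: 6 0 7 1 9 4 5 3 2 8 10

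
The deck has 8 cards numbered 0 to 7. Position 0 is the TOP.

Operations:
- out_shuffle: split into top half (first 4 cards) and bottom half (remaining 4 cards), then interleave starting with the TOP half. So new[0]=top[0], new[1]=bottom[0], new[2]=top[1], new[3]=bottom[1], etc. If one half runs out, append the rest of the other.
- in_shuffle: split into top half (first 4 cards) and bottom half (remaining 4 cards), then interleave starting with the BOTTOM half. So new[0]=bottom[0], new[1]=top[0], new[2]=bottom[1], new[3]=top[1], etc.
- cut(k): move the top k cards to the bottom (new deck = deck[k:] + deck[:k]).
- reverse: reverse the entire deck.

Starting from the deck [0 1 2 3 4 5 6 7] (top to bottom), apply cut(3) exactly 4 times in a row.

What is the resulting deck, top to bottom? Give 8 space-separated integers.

After op 1 (cut(3)): [3 4 5 6 7 0 1 2]
After op 2 (cut(3)): [6 7 0 1 2 3 4 5]
After op 3 (cut(3)): [1 2 3 4 5 6 7 0]
After op 4 (cut(3)): [4 5 6 7 0 1 2 3]

Answer: 4 5 6 7 0 1 2 3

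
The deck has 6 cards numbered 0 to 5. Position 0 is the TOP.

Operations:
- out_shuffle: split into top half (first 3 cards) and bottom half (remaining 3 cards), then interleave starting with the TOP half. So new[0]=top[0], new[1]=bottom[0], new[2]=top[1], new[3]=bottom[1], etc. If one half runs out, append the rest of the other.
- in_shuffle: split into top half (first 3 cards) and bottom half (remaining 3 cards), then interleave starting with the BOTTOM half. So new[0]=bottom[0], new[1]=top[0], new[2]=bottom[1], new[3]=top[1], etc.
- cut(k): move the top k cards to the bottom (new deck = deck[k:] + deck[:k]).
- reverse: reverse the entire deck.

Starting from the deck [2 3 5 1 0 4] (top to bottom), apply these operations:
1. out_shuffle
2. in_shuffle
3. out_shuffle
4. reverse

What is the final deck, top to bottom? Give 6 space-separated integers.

Answer: 3 5 4 2 1 0

Derivation:
After op 1 (out_shuffle): [2 1 3 0 5 4]
After op 2 (in_shuffle): [0 2 5 1 4 3]
After op 3 (out_shuffle): [0 1 2 4 5 3]
After op 4 (reverse): [3 5 4 2 1 0]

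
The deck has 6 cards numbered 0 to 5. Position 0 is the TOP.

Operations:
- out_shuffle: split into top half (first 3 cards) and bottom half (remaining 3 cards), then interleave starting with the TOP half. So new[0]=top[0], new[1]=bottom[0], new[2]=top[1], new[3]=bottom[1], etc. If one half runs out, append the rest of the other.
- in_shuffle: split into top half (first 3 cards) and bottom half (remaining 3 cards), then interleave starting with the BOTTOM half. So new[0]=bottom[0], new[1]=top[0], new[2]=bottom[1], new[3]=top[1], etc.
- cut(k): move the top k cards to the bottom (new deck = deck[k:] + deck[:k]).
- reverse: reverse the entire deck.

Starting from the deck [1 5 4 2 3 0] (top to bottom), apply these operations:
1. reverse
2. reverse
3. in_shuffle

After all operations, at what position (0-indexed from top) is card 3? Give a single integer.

After op 1 (reverse): [0 3 2 4 5 1]
After op 2 (reverse): [1 5 4 2 3 0]
After op 3 (in_shuffle): [2 1 3 5 0 4]
Card 3 is at position 2.

Answer: 2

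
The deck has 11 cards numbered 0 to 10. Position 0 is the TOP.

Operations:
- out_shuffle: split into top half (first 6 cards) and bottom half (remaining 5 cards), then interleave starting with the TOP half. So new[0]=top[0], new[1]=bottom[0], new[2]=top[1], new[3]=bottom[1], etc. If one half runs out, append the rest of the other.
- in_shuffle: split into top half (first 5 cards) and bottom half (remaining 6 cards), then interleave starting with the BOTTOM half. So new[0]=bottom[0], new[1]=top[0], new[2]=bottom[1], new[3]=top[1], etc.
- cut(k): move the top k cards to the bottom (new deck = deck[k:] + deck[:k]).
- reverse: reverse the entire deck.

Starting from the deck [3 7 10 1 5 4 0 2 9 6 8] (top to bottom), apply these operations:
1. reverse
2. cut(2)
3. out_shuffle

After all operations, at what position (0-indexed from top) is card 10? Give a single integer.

After op 1 (reverse): [8 6 9 2 0 4 5 1 10 7 3]
After op 2 (cut(2)): [9 2 0 4 5 1 10 7 3 8 6]
After op 3 (out_shuffle): [9 10 2 7 0 3 4 8 5 6 1]
Card 10 is at position 1.

Answer: 1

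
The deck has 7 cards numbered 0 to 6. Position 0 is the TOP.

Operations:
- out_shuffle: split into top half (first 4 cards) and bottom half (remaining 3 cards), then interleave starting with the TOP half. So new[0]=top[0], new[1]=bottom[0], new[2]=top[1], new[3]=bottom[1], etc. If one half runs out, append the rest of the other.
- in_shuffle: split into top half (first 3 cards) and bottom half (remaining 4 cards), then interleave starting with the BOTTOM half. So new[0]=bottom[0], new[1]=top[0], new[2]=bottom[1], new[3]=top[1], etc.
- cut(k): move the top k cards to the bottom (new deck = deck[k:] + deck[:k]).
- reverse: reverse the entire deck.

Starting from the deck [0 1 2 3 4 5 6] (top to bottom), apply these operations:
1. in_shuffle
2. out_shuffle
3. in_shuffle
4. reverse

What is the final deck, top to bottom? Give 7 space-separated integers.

Answer: 1 0 6 5 4 3 2

Derivation:
After op 1 (in_shuffle): [3 0 4 1 5 2 6]
After op 2 (out_shuffle): [3 5 0 2 4 6 1]
After op 3 (in_shuffle): [2 3 4 5 6 0 1]
After op 4 (reverse): [1 0 6 5 4 3 2]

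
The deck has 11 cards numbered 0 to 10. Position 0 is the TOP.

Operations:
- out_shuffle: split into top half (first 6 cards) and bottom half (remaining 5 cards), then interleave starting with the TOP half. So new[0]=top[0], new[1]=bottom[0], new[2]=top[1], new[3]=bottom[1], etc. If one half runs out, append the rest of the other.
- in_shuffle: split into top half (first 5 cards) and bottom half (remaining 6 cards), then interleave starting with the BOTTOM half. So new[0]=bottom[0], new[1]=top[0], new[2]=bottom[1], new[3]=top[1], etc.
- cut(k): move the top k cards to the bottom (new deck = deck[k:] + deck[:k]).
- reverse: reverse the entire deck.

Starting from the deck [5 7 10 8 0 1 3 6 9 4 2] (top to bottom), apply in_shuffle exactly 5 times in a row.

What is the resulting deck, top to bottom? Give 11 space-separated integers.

After op 1 (in_shuffle): [1 5 3 7 6 10 9 8 4 0 2]
After op 2 (in_shuffle): [10 1 9 5 8 3 4 7 0 6 2]
After op 3 (in_shuffle): [3 10 4 1 7 9 0 5 6 8 2]
After op 4 (in_shuffle): [9 3 0 10 5 4 6 1 8 7 2]
After op 5 (in_shuffle): [4 9 6 3 1 0 8 10 7 5 2]

Answer: 4 9 6 3 1 0 8 10 7 5 2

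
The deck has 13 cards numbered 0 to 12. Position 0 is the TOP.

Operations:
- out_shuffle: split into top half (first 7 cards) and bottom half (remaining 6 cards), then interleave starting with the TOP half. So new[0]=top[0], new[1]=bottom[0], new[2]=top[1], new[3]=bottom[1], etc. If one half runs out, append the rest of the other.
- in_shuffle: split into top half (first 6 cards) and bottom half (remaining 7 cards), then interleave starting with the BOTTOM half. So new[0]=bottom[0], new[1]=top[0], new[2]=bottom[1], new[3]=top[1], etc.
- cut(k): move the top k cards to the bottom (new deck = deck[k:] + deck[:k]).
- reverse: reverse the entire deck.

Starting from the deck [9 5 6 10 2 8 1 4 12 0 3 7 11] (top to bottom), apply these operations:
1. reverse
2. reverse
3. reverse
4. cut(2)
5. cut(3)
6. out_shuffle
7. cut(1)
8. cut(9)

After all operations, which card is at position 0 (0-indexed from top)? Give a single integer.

Answer: 6

Derivation:
After op 1 (reverse): [11 7 3 0 12 4 1 8 2 10 6 5 9]
After op 2 (reverse): [9 5 6 10 2 8 1 4 12 0 3 7 11]
After op 3 (reverse): [11 7 3 0 12 4 1 8 2 10 6 5 9]
After op 4 (cut(2)): [3 0 12 4 1 8 2 10 6 5 9 11 7]
After op 5 (cut(3)): [4 1 8 2 10 6 5 9 11 7 3 0 12]
After op 6 (out_shuffle): [4 9 1 11 8 7 2 3 10 0 6 12 5]
After op 7 (cut(1)): [9 1 11 8 7 2 3 10 0 6 12 5 4]
After op 8 (cut(9)): [6 12 5 4 9 1 11 8 7 2 3 10 0]
Position 0: card 6.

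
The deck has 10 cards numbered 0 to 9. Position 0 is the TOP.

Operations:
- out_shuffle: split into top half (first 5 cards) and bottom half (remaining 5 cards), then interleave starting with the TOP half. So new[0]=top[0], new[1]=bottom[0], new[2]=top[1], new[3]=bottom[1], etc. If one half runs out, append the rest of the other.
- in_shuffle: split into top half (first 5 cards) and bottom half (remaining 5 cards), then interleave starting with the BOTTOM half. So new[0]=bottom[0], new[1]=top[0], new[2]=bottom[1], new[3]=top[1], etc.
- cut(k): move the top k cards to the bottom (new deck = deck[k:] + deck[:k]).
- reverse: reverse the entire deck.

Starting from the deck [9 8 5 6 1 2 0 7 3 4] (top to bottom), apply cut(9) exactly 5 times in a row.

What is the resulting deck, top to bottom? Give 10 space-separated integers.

After op 1 (cut(9)): [4 9 8 5 6 1 2 0 7 3]
After op 2 (cut(9)): [3 4 9 8 5 6 1 2 0 7]
After op 3 (cut(9)): [7 3 4 9 8 5 6 1 2 0]
After op 4 (cut(9)): [0 7 3 4 9 8 5 6 1 2]
After op 5 (cut(9)): [2 0 7 3 4 9 8 5 6 1]

Answer: 2 0 7 3 4 9 8 5 6 1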